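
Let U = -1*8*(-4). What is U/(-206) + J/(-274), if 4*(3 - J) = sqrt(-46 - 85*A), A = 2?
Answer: -4693/28222 + 3*I*sqrt(6)/548 ≈ -0.16629 + 0.01341*I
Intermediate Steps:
U = 32 (U = -8*(-4) = 32)
J = 3 - 3*I*sqrt(6)/2 (J = 3 - sqrt(-46 - 85*2)/4 = 3 - sqrt(-46 - 170)/4 = 3 - 3*I*sqrt(6)/2 ≈ 3.0 - 3.6742*I)
U/(-206) + J/(-274) = 32/(-206) + (3 - 3*I*sqrt(6)/2)/(-274) = 32*(-1/206) + (3 - 3*I*sqrt(6)/2)*(-1/274) = -16/103 + (-3/274 + 3*I*sqrt(6)/548) = -4693/28222 + 3*I*sqrt(6)/548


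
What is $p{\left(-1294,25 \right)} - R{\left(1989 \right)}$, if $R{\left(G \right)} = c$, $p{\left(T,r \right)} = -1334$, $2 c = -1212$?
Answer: $-728$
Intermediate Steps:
$c = -606$ ($c = \frac{1}{2} \left(-1212\right) = -606$)
$R{\left(G \right)} = -606$
$p{\left(-1294,25 \right)} - R{\left(1989 \right)} = -1334 - -606 = -1334 + 606 = -728$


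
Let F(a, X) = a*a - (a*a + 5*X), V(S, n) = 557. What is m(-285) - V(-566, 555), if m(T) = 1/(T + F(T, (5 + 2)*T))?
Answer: -5397329/9690 ≈ -557.00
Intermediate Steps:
F(a, X) = -5*X (F(a, X) = a**2 - (a**2 + 5*X) = a**2 + (-a**2 - 5*X) = -5*X)
m(T) = -1/(34*T) (m(T) = 1/(T - 5*(5 + 2)*T) = 1/(T - 35*T) = 1/(-34*T) = -1/(34*T))
m(-285) - V(-566, 555) = -1/34/(-285) - 1*557 = -1/34*(-1/285) - 557 = 1/9690 - 557 = -5397329/9690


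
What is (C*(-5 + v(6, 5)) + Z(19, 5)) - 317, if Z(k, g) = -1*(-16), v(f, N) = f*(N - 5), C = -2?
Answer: -291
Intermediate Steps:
v(f, N) = f*(-5 + N)
Z(k, g) = 16
(C*(-5 + v(6, 5)) + Z(19, 5)) - 317 = (-2*(-5 + 6*(-5 + 5)) + 16) - 317 = (-2*(-5 + 6*0) + 16) - 317 = (-2*(-5 + 0) + 16) - 317 = (-2*(-5) + 16) - 317 = (10 + 16) - 317 = 26 - 317 = -291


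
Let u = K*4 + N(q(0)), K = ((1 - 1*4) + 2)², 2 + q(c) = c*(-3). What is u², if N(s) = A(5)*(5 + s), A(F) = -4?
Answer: 64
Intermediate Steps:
q(c) = -2 - 3*c (q(c) = -2 + c*(-3) = -2 - 3*c)
N(s) = -20 - 4*s (N(s) = -4*(5 + s) = -20 - 4*s)
K = 1 (K = ((1 - 4) + 2)² = (-3 + 2)² = (-1)² = 1)
u = -8 (u = 1*4 + (-20 - 4*(-2 - 3*0)) = 4 + (-20 - 4*(-2 + 0)) = 4 + (-20 - 4*(-2)) = 4 + (-20 + 8) = 4 - 12 = -8)
u² = (-8)² = 64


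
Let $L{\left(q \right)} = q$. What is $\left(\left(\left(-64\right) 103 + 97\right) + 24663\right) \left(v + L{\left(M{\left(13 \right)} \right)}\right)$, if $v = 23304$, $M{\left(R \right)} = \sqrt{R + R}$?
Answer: $423387072 + 18168 \sqrt{26} \approx 4.2348 \cdot 10^{8}$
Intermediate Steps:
$M{\left(R \right)} = \sqrt{2} \sqrt{R}$ ($M{\left(R \right)} = \sqrt{2 R} = \sqrt{2} \sqrt{R}$)
$\left(\left(\left(-64\right) 103 + 97\right) + 24663\right) \left(v + L{\left(M{\left(13 \right)} \right)}\right) = \left(\left(\left(-64\right) 103 + 97\right) + 24663\right) \left(23304 + \sqrt{2} \sqrt{13}\right) = \left(\left(-6592 + 97\right) + 24663\right) \left(23304 + \sqrt{26}\right) = \left(-6495 + 24663\right) \left(23304 + \sqrt{26}\right) = 18168 \left(23304 + \sqrt{26}\right) = 423387072 + 18168 \sqrt{26}$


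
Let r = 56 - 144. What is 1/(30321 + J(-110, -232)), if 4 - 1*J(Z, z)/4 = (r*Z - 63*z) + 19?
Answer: -1/66923 ≈ -1.4943e-5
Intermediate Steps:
r = -88
J(Z, z) = -60 + 252*z + 352*Z (J(Z, z) = 16 - 4*((-88*Z - 63*z) + 19) = 16 - 4*(19 - 88*Z - 63*z) = 16 + (-76 + 252*z + 352*Z) = -60 + 252*z + 352*Z)
1/(30321 + J(-110, -232)) = 1/(30321 + (-60 + 252*(-232) + 352*(-110))) = 1/(30321 + (-60 - 58464 - 38720)) = 1/(30321 - 97244) = 1/(-66923) = -1/66923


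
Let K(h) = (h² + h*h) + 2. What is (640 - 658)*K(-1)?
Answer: -72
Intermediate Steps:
K(h) = 2 + 2*h² (K(h) = (h² + h²) + 2 = 2*h² + 2 = 2 + 2*h²)
(640 - 658)*K(-1) = (640 - 658)*(2 + 2*(-1)²) = -18*(2 + 2*1) = -18*(2 + 2) = -18*4 = -72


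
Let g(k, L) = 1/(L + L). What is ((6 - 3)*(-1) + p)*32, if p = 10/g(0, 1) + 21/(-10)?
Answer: 2384/5 ≈ 476.80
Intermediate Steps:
g(k, L) = 1/(2*L)
p = 179/10 (p = 10/(((½)/1)) + 21/(-10) = 10/(((½)*1)) + 21*(-⅒) = 10/(½) - 21/10 = 10*2 - 21/10 = 20 - 21/10 = 179/10 ≈ 17.900)
((6 - 3)*(-1) + p)*32 = ((6 - 3)*(-1) + 179/10)*32 = (3*(-1) + 179/10)*32 = (-3 + 179/10)*32 = (149/10)*32 = 2384/5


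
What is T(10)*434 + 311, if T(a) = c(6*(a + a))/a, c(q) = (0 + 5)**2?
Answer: 1396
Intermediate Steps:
c(q) = 25 (c(q) = 5**2 = 25)
T(a) = 25/a
T(10)*434 + 311 = (25/10)*434 + 311 = (25*(1/10))*434 + 311 = (5/2)*434 + 311 = 1085 + 311 = 1396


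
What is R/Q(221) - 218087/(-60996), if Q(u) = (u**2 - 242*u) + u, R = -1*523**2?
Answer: 4990984/76245 ≈ 65.460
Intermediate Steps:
R = -273529 (R = -1*273529 = -273529)
Q(u) = u**2 - 241*u
R/Q(221) - 218087/(-60996) = -273529*1/(221*(-241 + 221)) - 218087/(-60996) = -273529/(221*(-20)) - 218087*(-1/60996) = -273529/(-4420) + 218087/60996 = -273529*(-1/4420) + 218087/60996 = 273529/4420 + 218087/60996 = 4990984/76245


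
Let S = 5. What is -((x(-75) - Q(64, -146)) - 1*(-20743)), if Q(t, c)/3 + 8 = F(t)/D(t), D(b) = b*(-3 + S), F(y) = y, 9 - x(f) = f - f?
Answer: -41549/2 ≈ -20775.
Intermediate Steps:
x(f) = 9 (x(f) = 9 - (f - f) = 9 - 1*0 = 9 + 0 = 9)
D(b) = 2*b (D(b) = b*(-3 + 5) = b*2 = 2*b)
Q(t, c) = -45/2 (Q(t, c) = -24 + 3*(t/((2*t))) = -24 + 3*(t*(1/(2*t))) = -24 + 3*(1/2) = -24 + 3/2 = -45/2)
-((x(-75) - Q(64, -146)) - 1*(-20743)) = -((9 - 1*(-45/2)) - 1*(-20743)) = -((9 + 45/2) + 20743) = -(63/2 + 20743) = -1*41549/2 = -41549/2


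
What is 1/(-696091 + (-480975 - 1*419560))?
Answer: -1/1596626 ≈ -6.2632e-7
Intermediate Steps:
1/(-696091 + (-480975 - 1*419560)) = 1/(-696091 + (-480975 - 419560)) = 1/(-696091 - 900535) = 1/(-1596626) = -1/1596626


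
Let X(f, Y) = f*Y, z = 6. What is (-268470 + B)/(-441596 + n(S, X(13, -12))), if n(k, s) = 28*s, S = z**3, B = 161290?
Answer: 26795/111491 ≈ 0.24033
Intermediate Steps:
S = 216 (S = 6**3 = 216)
X(f, Y) = Y*f
(-268470 + B)/(-441596 + n(S, X(13, -12))) = (-268470 + 161290)/(-441596 + 28*(-12*13)) = -107180/(-441596 + 28*(-156)) = -107180/(-441596 - 4368) = -107180/(-445964) = -107180*(-1/445964) = 26795/111491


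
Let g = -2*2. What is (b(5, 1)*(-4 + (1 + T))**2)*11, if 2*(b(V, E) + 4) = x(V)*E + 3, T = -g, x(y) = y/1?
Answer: 0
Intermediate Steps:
g = -4
x(y) = y (x(y) = y*1 = y)
T = 4 (T = -1*(-4) = 4)
b(V, E) = -5/2 + E*V/2 (b(V, E) = -4 + (V*E + 3)/2 = -4 + (E*V + 3)/2 = -4 + (3 + E*V)/2 = -4 + (3/2 + E*V/2) = -5/2 + E*V/2)
(b(5, 1)*(-4 + (1 + T))**2)*11 = ((-5/2 + (1/2)*1*5)*(-4 + (1 + 4))**2)*11 = ((-5/2 + 5/2)*(-4 + 5)**2)*11 = (0*1**2)*11 = (0*1)*11 = 0*11 = 0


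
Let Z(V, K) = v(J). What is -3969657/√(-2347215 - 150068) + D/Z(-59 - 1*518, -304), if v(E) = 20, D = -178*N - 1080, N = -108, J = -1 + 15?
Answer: 4536/5 + 3969657*I*√2497283/2497283 ≈ 907.2 + 2512.0*I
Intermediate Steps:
J = 14
D = 18144 (D = -178*(-108) - 1080 = 19224 - 1080 = 18144)
Z(V, K) = 20
-3969657/√(-2347215 - 150068) + D/Z(-59 - 1*518, -304) = -3969657/√(-2347215 - 150068) + 18144/20 = -3969657*(-I*√2497283/2497283) + 18144*(1/20) = -3969657*(-I*√2497283/2497283) + 4536/5 = -(-3969657)*I*√2497283/2497283 + 4536/5 = 3969657*I*√2497283/2497283 + 4536/5 = 4536/5 + 3969657*I*√2497283/2497283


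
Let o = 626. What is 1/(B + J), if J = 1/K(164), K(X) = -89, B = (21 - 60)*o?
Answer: -89/2172847 ≈ -4.0960e-5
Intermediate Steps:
B = -24414 (B = (21 - 60)*626 = -39*626 = -24414)
J = -1/89 (J = 1/(-89) = -1/89 ≈ -0.011236)
1/(B + J) = 1/(-24414 - 1/89) = 1/(-2172847/89) = -89/2172847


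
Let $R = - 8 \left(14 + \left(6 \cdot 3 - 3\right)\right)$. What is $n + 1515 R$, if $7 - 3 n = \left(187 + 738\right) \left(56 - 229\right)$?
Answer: $-298136$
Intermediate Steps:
$n = 53344$ ($n = \frac{7}{3} - \frac{\left(187 + 738\right) \left(56 - 229\right)}{3} = \frac{7}{3} - \frac{925 \left(-173\right)}{3} = \frac{7}{3} - - \frac{160025}{3} = \frac{7}{3} + \frac{160025}{3} = 53344$)
$R = -232$ ($R = - 8 \left(14 + \left(18 - 3\right)\right) = - 8 \left(14 + 15\right) = \left(-8\right) 29 = -232$)
$n + 1515 R = 53344 + 1515 \left(-232\right) = 53344 - 351480 = -298136$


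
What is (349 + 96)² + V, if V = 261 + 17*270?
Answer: 202876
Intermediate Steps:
V = 4851 (V = 261 + 4590 = 4851)
(349 + 96)² + V = (349 + 96)² + 4851 = 445² + 4851 = 198025 + 4851 = 202876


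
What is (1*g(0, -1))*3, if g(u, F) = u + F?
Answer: -3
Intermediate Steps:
g(u, F) = F + u
(1*g(0, -1))*3 = (1*(-1 + 0))*3 = (1*(-1))*3 = -1*3 = -3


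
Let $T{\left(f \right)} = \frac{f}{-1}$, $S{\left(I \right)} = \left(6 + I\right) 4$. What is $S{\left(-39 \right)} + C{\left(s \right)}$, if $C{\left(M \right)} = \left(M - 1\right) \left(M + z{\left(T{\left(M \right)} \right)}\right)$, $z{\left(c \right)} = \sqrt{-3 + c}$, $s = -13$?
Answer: $50 - 14 \sqrt{10} \approx 5.7281$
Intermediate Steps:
$S{\left(I \right)} = 24 + 4 I$
$T{\left(f \right)} = - f$ ($T{\left(f \right)} = f \left(-1\right) = - f$)
$C{\left(M \right)} = \left(-1 + M\right) \left(M + \sqrt{-3 - M}\right)$ ($C{\left(M \right)} = \left(M - 1\right) \left(M + \sqrt{-3 - M}\right) = \left(-1 + M\right) \left(M + \sqrt{-3 - M}\right)$)
$S{\left(-39 \right)} + C{\left(s \right)} = \left(24 + 4 \left(-39\right)\right) - \left(-13 - 169 + 14 \sqrt{-3 - -13}\right) = \left(24 - 156\right) + \left(169 + 13 - \sqrt{-3 + 13} - 13 \sqrt{-3 + 13}\right) = -132 + \left(169 + 13 - \sqrt{10} - 13 \sqrt{10}\right) = -132 + \left(182 - 14 \sqrt{10}\right) = 50 - 14 \sqrt{10}$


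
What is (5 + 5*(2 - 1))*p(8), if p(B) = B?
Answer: 80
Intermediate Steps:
(5 + 5*(2 - 1))*p(8) = (5 + 5*(2 - 1))*8 = (5 + 5*1)*8 = (5 + 5)*8 = 10*8 = 80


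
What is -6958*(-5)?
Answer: 34790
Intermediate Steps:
-6958*(-5) = -497*(-70) = 34790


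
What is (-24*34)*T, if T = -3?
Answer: 2448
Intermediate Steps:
(-24*34)*T = -24*34*(-3) = -816*(-3) = 2448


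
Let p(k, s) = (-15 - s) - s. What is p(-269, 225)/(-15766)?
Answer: 465/15766 ≈ 0.029494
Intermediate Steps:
p(k, s) = -15 - 2*s
p(-269, 225)/(-15766) = (-15 - 2*225)/(-15766) = (-15 - 450)*(-1/15766) = -465*(-1/15766) = 465/15766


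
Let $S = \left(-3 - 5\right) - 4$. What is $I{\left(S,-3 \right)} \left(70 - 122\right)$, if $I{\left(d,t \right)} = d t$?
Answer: $-1872$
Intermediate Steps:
$S = -12$ ($S = -8 - 4 = -12$)
$I{\left(S,-3 \right)} \left(70 - 122\right) = \left(-12\right) \left(-3\right) \left(70 - 122\right) = 36 \left(-52\right) = -1872$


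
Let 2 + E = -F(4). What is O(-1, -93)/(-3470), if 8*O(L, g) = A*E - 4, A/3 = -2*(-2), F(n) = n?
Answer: 19/6940 ≈ 0.0027378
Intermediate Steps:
A = 12 (A = 3*(-2*(-2)) = 3*4 = 12)
E = -6 (E = -2 - 1*4 = -2 - 4 = -6)
O(L, g) = -19/2 (O(L, g) = (12*(-6) - 4)/8 = (-72 - 4)/8 = (⅛)*(-76) = -19/2)
O(-1, -93)/(-3470) = -19/2/(-3470) = -19/2*(-1/3470) = 19/6940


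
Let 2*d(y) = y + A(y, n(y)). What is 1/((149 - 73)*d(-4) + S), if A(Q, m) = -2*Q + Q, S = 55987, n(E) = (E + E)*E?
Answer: 1/55987 ≈ 1.7861e-5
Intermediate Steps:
n(E) = 2*E**2 (n(E) = (2*E)*E = 2*E**2)
A(Q, m) = -Q
d(y) = 0 (d(y) = (y - y)/2 = (1/2)*0 = 0)
1/((149 - 73)*d(-4) + S) = 1/((149 - 73)*0 + 55987) = 1/(76*0 + 55987) = 1/(0 + 55987) = 1/55987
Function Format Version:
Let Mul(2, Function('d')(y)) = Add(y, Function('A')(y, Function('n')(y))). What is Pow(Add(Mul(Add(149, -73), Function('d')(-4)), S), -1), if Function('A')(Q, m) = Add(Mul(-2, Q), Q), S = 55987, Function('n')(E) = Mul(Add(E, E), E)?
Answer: Rational(1, 55987) ≈ 1.7861e-5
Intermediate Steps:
Function('n')(E) = Mul(2, Pow(E, 2)) (Function('n')(E) = Mul(Mul(2, E), E) = Mul(2, Pow(E, 2)))
Function('A')(Q, m) = Mul(-1, Q)
Function('d')(y) = 0 (Function('d')(y) = Mul(Rational(1, 2), Add(y, Mul(-1, y))) = Mul(Rational(1, 2), 0) = 0)
Pow(Add(Mul(Add(149, -73), Function('d')(-4)), S), -1) = Pow(Add(Mul(Add(149, -73), 0), 55987), -1) = Pow(Add(Mul(76, 0), 55987), -1) = Pow(Add(0, 55987), -1) = Pow(55987, -1) = Rational(1, 55987)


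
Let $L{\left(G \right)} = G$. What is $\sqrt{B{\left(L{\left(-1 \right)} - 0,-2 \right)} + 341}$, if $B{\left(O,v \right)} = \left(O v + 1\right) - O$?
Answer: $\sqrt{345} \approx 18.574$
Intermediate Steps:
$B{\left(O,v \right)} = 1 - O + O v$ ($B{\left(O,v \right)} = \left(1 + O v\right) - O = 1 - O + O v$)
$\sqrt{B{\left(L{\left(-1 \right)} - 0,-2 \right)} + 341} = \sqrt{\left(1 - \left(-1 - 0\right) + \left(-1 - 0\right) \left(-2\right)\right) + 341} = \sqrt{\left(1 - \left(-1 + 0\right) + \left(-1 + 0\right) \left(-2\right)\right) + 341} = \sqrt{\left(1 - -1 - -2\right) + 341} = \sqrt{\left(1 + 1 + 2\right) + 341} = \sqrt{4 + 341} = \sqrt{345}$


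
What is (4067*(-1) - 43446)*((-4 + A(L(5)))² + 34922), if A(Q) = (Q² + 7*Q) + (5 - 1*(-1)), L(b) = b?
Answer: -1841888958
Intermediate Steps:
A(Q) = 6 + Q² + 7*Q (A(Q) = (Q² + 7*Q) + (5 + 1) = (Q² + 7*Q) + 6 = 6 + Q² + 7*Q)
(4067*(-1) - 43446)*((-4 + A(L(5)))² + 34922) = (4067*(-1) - 43446)*((-4 + (6 + 5² + 7*5))² + 34922) = (-4067 - 43446)*((-4 + (6 + 25 + 35))² + 34922) = -47513*((-4 + 66)² + 34922) = -47513*(62² + 34922) = -47513*(3844 + 34922) = -47513*38766 = -1841888958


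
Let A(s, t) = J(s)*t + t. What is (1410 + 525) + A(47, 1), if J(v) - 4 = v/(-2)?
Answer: 3833/2 ≈ 1916.5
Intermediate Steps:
J(v) = 4 - v/2 (J(v) = 4 + v/(-2) = 4 + v*(-1/2) = 4 - v/2)
A(s, t) = t + t*(4 - s/2) (A(s, t) = (4 - s/2)*t + t = t*(4 - s/2) + t = t + t*(4 - s/2))
(1410 + 525) + A(47, 1) = (1410 + 525) + (1/2)*1*(10 - 1*47) = 1935 + (1/2)*1*(10 - 47) = 1935 + (1/2)*1*(-37) = 1935 - 37/2 = 3833/2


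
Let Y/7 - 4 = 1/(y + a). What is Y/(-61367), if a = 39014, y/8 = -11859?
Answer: -1564017/3427837886 ≈ -0.00045627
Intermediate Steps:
y = -94872 (y = 8*(-11859) = -94872)
Y = 1564017/55858 (Y = 28 + 7/(-94872 + 39014) = 28 + 7/(-55858) = 28 + 7*(-1/55858) = 28 - 7/55858 = 1564017/55858 ≈ 28.000)
Y/(-61367) = (1564017/55858)/(-61367) = (1564017/55858)*(-1/61367) = -1564017/3427837886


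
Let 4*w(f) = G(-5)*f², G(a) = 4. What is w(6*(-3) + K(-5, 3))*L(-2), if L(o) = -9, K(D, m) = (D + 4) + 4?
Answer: -2025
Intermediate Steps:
K(D, m) = 8 + D (K(D, m) = (4 + D) + 4 = 8 + D)
w(f) = f² (w(f) = (4*f²)/4 = f²)
w(6*(-3) + K(-5, 3))*L(-2) = (6*(-3) + (8 - 5))²*(-9) = (-18 + 3)²*(-9) = (-15)²*(-9) = 225*(-9) = -2025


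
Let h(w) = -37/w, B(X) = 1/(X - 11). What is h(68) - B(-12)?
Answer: -783/1564 ≈ -0.50064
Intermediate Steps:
B(X) = 1/(-11 + X)
h(68) - B(-12) = -37/68 - 1/(-11 - 12) = -37*1/68 - 1/(-23) = -37/68 - 1*(-1/23) = -37/68 + 1/23 = -783/1564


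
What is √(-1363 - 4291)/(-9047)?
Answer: -I*√5654/9047 ≈ -0.0083114*I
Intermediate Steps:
√(-1363 - 4291)/(-9047) = √(-5654)*(-1/9047) = (I*√5654)*(-1/9047) = -I*√5654/9047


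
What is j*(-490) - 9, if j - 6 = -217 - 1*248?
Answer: 224901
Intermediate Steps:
j = -459 (j = 6 + (-217 - 1*248) = 6 + (-217 - 248) = 6 - 465 = -459)
j*(-490) - 9 = -459*(-490) - 9 = 224910 - 9 = 224901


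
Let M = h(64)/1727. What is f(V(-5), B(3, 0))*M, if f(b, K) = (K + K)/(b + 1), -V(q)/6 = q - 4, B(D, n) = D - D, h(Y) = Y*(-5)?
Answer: 0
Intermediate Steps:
h(Y) = -5*Y
B(D, n) = 0
V(q) = 24 - 6*q (V(q) = -6*(q - 4) = -6*(-4 + q) = 24 - 6*q)
f(b, K) = 2*K/(1 + b) (f(b, K) = (2*K)/(1 + b) = 2*K/(1 + b))
M = -320/1727 (M = -5*64/1727 = -320*1/1727 = -320/1727 ≈ -0.18529)
f(V(-5), B(3, 0))*M = (2*0/(1 + (24 - 6*(-5))))*(-320/1727) = (2*0/(1 + (24 + 30)))*(-320/1727) = (2*0/(1 + 54))*(-320/1727) = (2*0/55)*(-320/1727) = (2*0*(1/55))*(-320/1727) = 0*(-320/1727) = 0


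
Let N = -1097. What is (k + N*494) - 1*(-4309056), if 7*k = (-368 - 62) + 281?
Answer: 26369817/7 ≈ 3.7671e+6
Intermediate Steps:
k = -149/7 (k = ((-368 - 62) + 281)/7 = (-430 + 281)/7 = (⅐)*(-149) = -149/7 ≈ -21.286)
(k + N*494) - 1*(-4309056) = (-149/7 - 1097*494) - 1*(-4309056) = (-149/7 - 541918) + 4309056 = -3793575/7 + 4309056 = 26369817/7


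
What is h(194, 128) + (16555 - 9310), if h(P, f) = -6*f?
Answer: 6477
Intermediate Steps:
h(194, 128) + (16555 - 9310) = -6*128 + (16555 - 9310) = -768 + 7245 = 6477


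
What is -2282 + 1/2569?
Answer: -5862457/2569 ≈ -2282.0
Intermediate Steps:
-2282 + 1/2569 = -5862457/2569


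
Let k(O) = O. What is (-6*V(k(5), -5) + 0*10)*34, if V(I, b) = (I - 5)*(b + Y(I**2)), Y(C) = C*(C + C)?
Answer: 0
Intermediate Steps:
Y(C) = 2*C**2 (Y(C) = C*(2*C) = 2*C**2)
V(I, b) = (-5 + I)*(b + 2*I**4) (V(I, b) = (I - 5)*(b + 2*(I**2)**2) = (-5 + I)*(b + 2*I**4))
(-6*V(k(5), -5) + 0*10)*34 = (-6*(-10*5**4 - 5*(-5) + 2*5**5 + 5*(-5)) + 0*10)*34 = (-6*(-10*625 + 25 + 2*3125 - 25) + 0)*34 = (-6*(-6250 + 25 + 6250 - 25) + 0)*34 = (-6*0 + 0)*34 = (0 + 0)*34 = 0*34 = 0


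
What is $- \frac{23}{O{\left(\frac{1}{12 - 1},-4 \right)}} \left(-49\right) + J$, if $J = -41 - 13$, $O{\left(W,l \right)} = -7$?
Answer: $-215$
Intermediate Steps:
$J = -54$ ($J = -41 - 13 = -54$)
$- \frac{23}{O{\left(\frac{1}{12 - 1},-4 \right)}} \left(-49\right) + J = - \frac{23}{-7} \left(-49\right) - 54 = \left(-23\right) \left(- \frac{1}{7}\right) \left(-49\right) - 54 = \frac{23}{7} \left(-49\right) - 54 = -161 - 54 = -215$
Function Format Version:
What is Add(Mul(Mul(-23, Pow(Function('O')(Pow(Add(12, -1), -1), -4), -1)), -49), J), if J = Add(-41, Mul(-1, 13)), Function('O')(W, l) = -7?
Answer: -215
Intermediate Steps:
J = -54 (J = Add(-41, -13) = -54)
Add(Mul(Mul(-23, Pow(Function('O')(Pow(Add(12, -1), -1), -4), -1)), -49), J) = Add(Mul(Mul(-23, Pow(-7, -1)), -49), -54) = Add(Mul(Mul(-23, Rational(-1, 7)), -49), -54) = Add(Mul(Rational(23, 7), -49), -54) = Add(-161, -54) = -215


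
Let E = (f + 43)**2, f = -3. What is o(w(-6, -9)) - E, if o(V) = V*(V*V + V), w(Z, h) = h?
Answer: -2248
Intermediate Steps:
o(V) = V*(V + V**2) (o(V) = V*(V**2 + V) = V*(V + V**2))
E = 1600 (E = (-3 + 43)**2 = 40**2 = 1600)
o(w(-6, -9)) - E = (-9)**2*(1 - 9) - 1*1600 = 81*(-8) - 1600 = -648 - 1600 = -2248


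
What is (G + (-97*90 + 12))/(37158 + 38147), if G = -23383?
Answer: -32101/75305 ≈ -0.42628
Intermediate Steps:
(G + (-97*90 + 12))/(37158 + 38147) = (-23383 + (-97*90 + 12))/(37158 + 38147) = (-23383 + (-8730 + 12))/75305 = (-23383 - 8718)*(1/75305) = -32101*1/75305 = -32101/75305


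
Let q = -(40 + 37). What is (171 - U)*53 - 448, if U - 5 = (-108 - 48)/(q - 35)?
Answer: 231733/28 ≈ 8276.2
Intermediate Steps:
q = -77 (q = -1*77 = -77)
U = 179/28 (U = 5 + (-108 - 48)/(-77 - 35) = 5 - 156/(-112) = 5 - 156*(-1/112) = 5 + 39/28 = 179/28 ≈ 6.3929)
(171 - U)*53 - 448 = (171 - 1*179/28)*53 - 448 = (171 - 179/28)*53 - 448 = (4609/28)*53 - 448 = 244277/28 - 448 = 231733/28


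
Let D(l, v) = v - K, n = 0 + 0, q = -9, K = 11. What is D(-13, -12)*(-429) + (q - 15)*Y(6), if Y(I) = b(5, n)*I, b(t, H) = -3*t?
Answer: 12027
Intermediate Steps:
n = 0
D(l, v) = -11 + v (D(l, v) = v - 1*11 = v - 11 = -11 + v)
Y(I) = -15*I (Y(I) = (-3*5)*I = -15*I)
D(-13, -12)*(-429) + (q - 15)*Y(6) = (-11 - 12)*(-429) + (-9 - 15)*(-15*6) = -23*(-429) - 24*(-90) = 9867 + 2160 = 12027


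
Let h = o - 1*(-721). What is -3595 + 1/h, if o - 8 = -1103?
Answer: -1344531/374 ≈ -3595.0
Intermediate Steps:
o = -1095 (o = 8 - 1103 = -1095)
h = -374 (h = -1095 - 1*(-721) = -1095 + 721 = -374)
-3595 + 1/h = -3595 + 1/(-374) = -3595 - 1/374 = -1344531/374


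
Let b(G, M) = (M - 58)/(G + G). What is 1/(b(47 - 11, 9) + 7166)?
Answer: 72/515903 ≈ 0.00013956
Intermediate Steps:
b(G, M) = (-58 + M)/(2*G) (b(G, M) = (-58 + M)/((2*G)) = (-58 + M)*(1/(2*G)) = (-58 + M)/(2*G))
1/(b(47 - 11, 9) + 7166) = 1/((-58 + 9)/(2*(47 - 11)) + 7166) = 1/((1/2)*(-49)/36 + 7166) = 1/((1/2)*(1/36)*(-49) + 7166) = 1/(-49/72 + 7166) = 1/(515903/72) = 72/515903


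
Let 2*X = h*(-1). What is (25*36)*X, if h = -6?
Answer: 2700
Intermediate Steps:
X = 3 (X = (-6*(-1))/2 = (½)*6 = 3)
(25*36)*X = (25*36)*3 = 900*3 = 2700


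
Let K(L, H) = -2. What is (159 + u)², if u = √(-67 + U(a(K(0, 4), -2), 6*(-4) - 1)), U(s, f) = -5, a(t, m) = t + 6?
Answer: 25209 + 1908*I*√2 ≈ 25209.0 + 2698.3*I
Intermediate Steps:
a(t, m) = 6 + t
u = 6*I*√2 (u = √(-67 - 5) = √(-72) = 6*I*√2 ≈ 8.4853*I)
(159 + u)² = (159 + 6*I*√2)²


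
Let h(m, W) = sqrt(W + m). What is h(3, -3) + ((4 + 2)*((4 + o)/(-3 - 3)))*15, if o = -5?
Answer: 15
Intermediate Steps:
h(3, -3) + ((4 + 2)*((4 + o)/(-3 - 3)))*15 = sqrt(-3 + 3) + ((4 + 2)*((4 - 5)/(-3 - 3)))*15 = sqrt(0) + (6*(-1/(-6)))*15 = 0 + (6*(-1*(-1/6)))*15 = 0 + (6*(1/6))*15 = 0 + 1*15 = 0 + 15 = 15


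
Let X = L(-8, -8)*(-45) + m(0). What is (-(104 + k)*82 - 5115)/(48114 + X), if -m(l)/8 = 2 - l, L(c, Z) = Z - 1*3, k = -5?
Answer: -13233/48593 ≈ -0.27232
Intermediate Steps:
L(c, Z) = -3 + Z (L(c, Z) = Z - 3 = -3 + Z)
m(l) = -16 + 8*l (m(l) = -8*(2 - l) = -16 + 8*l)
X = 479 (X = (-3 - 8)*(-45) + (-16 + 8*0) = -11*(-45) + (-16 + 0) = 495 - 16 = 479)
(-(104 + k)*82 - 5115)/(48114 + X) = (-(104 - 5)*82 - 5115)/(48114 + 479) = (-99*82 - 5115)/48593 = (-1*8118 - 5115)*(1/48593) = (-8118 - 5115)*(1/48593) = -13233*1/48593 = -13233/48593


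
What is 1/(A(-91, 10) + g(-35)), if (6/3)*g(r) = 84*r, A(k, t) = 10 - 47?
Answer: -1/1507 ≈ -0.00066357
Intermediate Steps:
A(k, t) = -37
g(r) = 42*r (g(r) = (84*r)/2 = 42*r)
1/(A(-91, 10) + g(-35)) = 1/(-37 + 42*(-35)) = 1/(-37 - 1470) = 1/(-1507) = -1/1507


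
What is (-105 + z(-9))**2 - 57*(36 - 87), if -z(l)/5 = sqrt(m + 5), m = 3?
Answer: 14132 + 2100*sqrt(2) ≈ 17102.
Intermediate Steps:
z(l) = -10*sqrt(2) (z(l) = -5*sqrt(3 + 5) = -10*sqrt(2))
(-105 + z(-9))**2 - 57*(36 - 87) = (-105 - 10*sqrt(2))**2 - 57*(36 - 87) = (-105 - 10*sqrt(2))**2 - 57*(-51) = (-105 - 10*sqrt(2))**2 + 2907 = 2907 + (-105 - 10*sqrt(2))**2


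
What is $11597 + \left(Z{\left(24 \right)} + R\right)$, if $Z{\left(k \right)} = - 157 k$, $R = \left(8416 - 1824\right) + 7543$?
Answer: $21964$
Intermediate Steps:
$R = 14135$ ($R = 6592 + 7543 = 14135$)
$11597 + \left(Z{\left(24 \right)} + R\right) = 11597 + \left(\left(-157\right) 24 + 14135\right) = 11597 + \left(-3768 + 14135\right) = 11597 + 10367 = 21964$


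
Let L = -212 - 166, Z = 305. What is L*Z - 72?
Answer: -115362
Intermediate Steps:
L = -378
L*Z - 72 = -378*305 - 72 = -115290 - 72 = -115362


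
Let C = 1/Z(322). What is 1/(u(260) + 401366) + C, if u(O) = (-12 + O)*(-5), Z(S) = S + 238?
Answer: 200343/112035280 ≈ 0.0017882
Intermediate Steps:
Z(S) = 238 + S
u(O) = 60 - 5*O
C = 1/560 (C = 1/(238 + 322) = 1/560 ≈ 0.0017857)
1/(u(260) + 401366) + C = 1/((60 - 5*260) + 401366) + 1/560 = 1/((60 - 1300) + 401366) + 1/560 = 1/(-1240 + 401366) + 1/560 = 1/400126 + 1/560 = 200343/112035280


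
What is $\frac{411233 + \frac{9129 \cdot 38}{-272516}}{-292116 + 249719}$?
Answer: $- \frac{56033612663}{5776930426} \approx -9.6996$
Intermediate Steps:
$\frac{411233 + \frac{9129 \cdot 38}{-272516}}{-292116 + 249719} = \frac{411233 + 346902 \left(- \frac{1}{272516}\right)}{-42397} = \left(411233 - \frac{173451}{136258}\right) \left(- \frac{1}{42397}\right) = \frac{56033612663}{136258} \left(- \frac{1}{42397}\right) = - \frac{56033612663}{5776930426}$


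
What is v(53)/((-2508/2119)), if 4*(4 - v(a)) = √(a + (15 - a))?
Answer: -2119/627 + 2119*√15/10032 ≈ -2.5615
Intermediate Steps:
v(a) = 4 - √15/4 (v(a) = 4 - √(a + (15 - a))/4 = 4 - √15/4)
v(53)/((-2508/2119)) = (4 - √15/4)/((-2508/2119)) = (4 - √15/4)/((-2508*1/2119)) = (4 - √15/4)/(-2508/2119) = (4 - √15/4)*(-2119/2508) = -2119/627 + 2119*√15/10032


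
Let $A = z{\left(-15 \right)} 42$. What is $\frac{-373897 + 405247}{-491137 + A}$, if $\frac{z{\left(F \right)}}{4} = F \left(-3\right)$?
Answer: $- \frac{31350}{483577} \approx -0.064829$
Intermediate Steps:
$z{\left(F \right)} = - 12 F$ ($z{\left(F \right)} = 4 F \left(-3\right) = 4 \left(- 3 F\right) = - 12 F$)
$A = 7560$ ($A = \left(-12\right) \left(-15\right) 42 = 180 \cdot 42 = 7560$)
$\frac{-373897 + 405247}{-491137 + A} = \frac{-373897 + 405247}{-491137 + 7560} = \frac{31350}{-483577} = 31350 \left(- \frac{1}{483577}\right) = - \frac{31350}{483577}$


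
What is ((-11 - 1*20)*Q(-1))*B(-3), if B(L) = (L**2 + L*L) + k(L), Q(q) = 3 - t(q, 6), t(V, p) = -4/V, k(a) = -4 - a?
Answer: 527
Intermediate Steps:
Q(q) = 3 + 4/q (Q(q) = 3 - (-4)/q = 3 + 4/q)
B(L) = -4 - L + 2*L**2 (B(L) = (L**2 + L*L) + (-4 - L) = (L**2 + L**2) + (-4 - L) = 2*L**2 + (-4 - L) = -4 - L + 2*L**2)
((-11 - 1*20)*Q(-1))*B(-3) = ((-11 - 1*20)*(3 + 4/(-1)))*(-4 - 1*(-3) + 2*(-3)**2) = ((-11 - 20)*(3 + 4*(-1)))*(-4 + 3 + 2*9) = (-31*(3 - 4))*(-4 + 3 + 18) = -31*(-1)*17 = 31*17 = 527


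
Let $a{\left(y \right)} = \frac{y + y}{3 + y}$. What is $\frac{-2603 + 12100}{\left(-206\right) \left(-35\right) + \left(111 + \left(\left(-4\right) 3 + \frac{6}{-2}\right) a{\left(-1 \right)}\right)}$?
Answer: $\frac{9497}{7336} \approx 1.2946$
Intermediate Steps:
$a{\left(y \right)} = \frac{2 y}{3 + y}$
$\frac{-2603 + 12100}{\left(-206\right) \left(-35\right) + \left(111 + \left(\left(-4\right) 3 + \frac{6}{-2}\right) a{\left(-1 \right)}\right)} = \frac{-2603 + 12100}{\left(-206\right) \left(-35\right) + \left(111 + \left(\left(-4\right) 3 + \frac{6}{-2}\right) 2 \left(-1\right) \frac{1}{3 - 1}\right)} = \frac{9497}{7210 + \left(111 + \left(-12 + 6 \left(- \frac{1}{2}\right)\right) 2 \left(-1\right) \frac{1}{2}\right)} = \frac{9497}{7210 + \left(111 + \left(-12 - 3\right) 2 \left(-1\right) \frac{1}{2}\right)} = \frac{9497}{7210 + \left(111 - -15\right)} = \frac{9497}{7210 + \left(111 + 15\right)} = \frac{9497}{7210 + 126} = \frac{9497}{7336}$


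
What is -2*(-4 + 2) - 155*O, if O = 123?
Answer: -19061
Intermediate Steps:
-2*(-4 + 2) - 155*O = -2*(-4 + 2) - 155*123 = -2*(-2) - 19065 = 4 - 19065 = -19061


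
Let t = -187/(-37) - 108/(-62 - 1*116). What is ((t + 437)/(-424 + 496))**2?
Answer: 59023244809/1561514256 ≈ 37.799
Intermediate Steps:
t = 18641/3293 (t = -187*(-1/37) - 108/(-62 - 116) = 187/37 - 108/(-178) = 187/37 - 108*(-1/178) = 187/37 + 54/89 = 18641/3293 ≈ 5.6608)
((t + 437)/(-424 + 496))**2 = ((18641/3293 + 437)/(-424 + 496))**2 = ((1457682/3293)/72)**2 = ((1457682/3293)*(1/72))**2 = (242947/39516)**2 = 59023244809/1561514256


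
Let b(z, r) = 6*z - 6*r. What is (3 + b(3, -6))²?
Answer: 3249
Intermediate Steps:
b(z, r) = -6*r + 6*z
(3 + b(3, -6))² = (3 + (-6*(-6) + 6*3))² = (3 + (36 + 18))² = (3 + 54)² = 57² = 3249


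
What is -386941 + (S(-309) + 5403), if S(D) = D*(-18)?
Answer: -375976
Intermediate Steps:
S(D) = -18*D
-386941 + (S(-309) + 5403) = -386941 + (-18*(-309) + 5403) = -386941 + (5562 + 5403) = -386941 + 10965 = -375976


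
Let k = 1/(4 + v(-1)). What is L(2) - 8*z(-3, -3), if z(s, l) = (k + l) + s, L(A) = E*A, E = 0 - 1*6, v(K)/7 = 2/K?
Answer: 184/5 ≈ 36.800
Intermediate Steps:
v(K) = 14/K (v(K) = 7*(2/K) = 14/K)
k = -⅒ (k = 1/(4 + 14/(-1)) = 1/(4 + 14*(-1)) = 1/(4 - 14) = 1/(-10) = -⅒ ≈ -0.10000)
E = -6 (E = 0 - 6 = -6)
L(A) = -6*A
z(s, l) = -⅒ + l + s (z(s, l) = (-⅒ + l) + s = -⅒ + l + s)
L(2) - 8*z(-3, -3) = -6*2 - 8*(-⅒ - 3 - 3) = -12 - 8*(-61/10) = -12 + 244/5 = 184/5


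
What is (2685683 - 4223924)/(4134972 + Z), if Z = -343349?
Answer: -1538241/3791623 ≈ -0.40569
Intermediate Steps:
(2685683 - 4223924)/(4134972 + Z) = (2685683 - 4223924)/(4134972 - 343349) = -1538241/3791623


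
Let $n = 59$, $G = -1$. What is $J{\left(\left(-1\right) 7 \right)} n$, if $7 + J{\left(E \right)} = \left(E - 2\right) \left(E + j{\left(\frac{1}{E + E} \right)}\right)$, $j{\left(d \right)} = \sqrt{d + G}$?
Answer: $3304 - \frac{531 i \sqrt{210}}{14} \approx 3304.0 - 549.64 i$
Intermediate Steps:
$j{\left(d \right)} = \sqrt{-1 + d}$ ($j{\left(d \right)} = \sqrt{d - 1} = \sqrt{-1 + d}$)
$J{\left(E \right)} = -7 + \left(-2 + E\right) \left(E + \sqrt{-1 + \frac{1}{2 E}}\right)$ ($J{\left(E \right)} = -7 + \left(E - 2\right) \left(E + \sqrt{-1 + \frac{1}{E + E}}\right) = -7 + \left(-2 + E\right) \left(E + \sqrt{-1 + \frac{1}{2 E}}\right)$)
$J{\left(\left(-1\right) 7 \right)} n = \left(-7 + \left(\left(-1\right) 7\right)^{2} - \sqrt{-4 + \frac{2}{\left(-1\right) 7}} - 2 \left(\left(-1\right) 7\right) + \frac{\left(-1\right) 7 \sqrt{-4 + \frac{2}{\left(-1\right) 7}}}{2}\right) 59 = \left(-7 + \left(-7\right)^{2} - \sqrt{-4 + \frac{2}{-7}} - -14 + \frac{1}{2} \left(-7\right) \sqrt{-4 + \frac{2}{-7}}\right) 59 = \left(-7 + 49 - \sqrt{-4 + 2 \left(- \frac{1}{7}\right)} + 14 + \frac{1}{2} \left(-7\right) \sqrt{-4 + 2 \left(- \frac{1}{7}\right)}\right) 59 = \left(-7 + 49 - \sqrt{-4 - \frac{2}{7}} + 14 + \frac{1}{2} \left(-7\right) \sqrt{-4 - \frac{2}{7}}\right) 59 = \left(-7 + 49 - \sqrt{- \frac{30}{7}} + 14 + \frac{1}{2} \left(-7\right) \sqrt{- \frac{30}{7}}\right) 59 = \left(-7 + 49 - \frac{i \sqrt{210}}{7} + 14 + \frac{1}{2} \left(-7\right) \frac{i \sqrt{210}}{7}\right) 59 = \left(-7 + 49 - \frac{i \sqrt{210}}{7} + 14 - \frac{i \sqrt{210}}{2}\right) 59 = \left(56 - \frac{9 i \sqrt{210}}{14}\right) 59 = 3304 - \frac{531 i \sqrt{210}}{14}$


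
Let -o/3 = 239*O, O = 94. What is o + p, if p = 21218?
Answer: -46180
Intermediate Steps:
o = -67398 (o = -717*94 = -3*22466 = -67398)
o + p = -67398 + 21218 = -46180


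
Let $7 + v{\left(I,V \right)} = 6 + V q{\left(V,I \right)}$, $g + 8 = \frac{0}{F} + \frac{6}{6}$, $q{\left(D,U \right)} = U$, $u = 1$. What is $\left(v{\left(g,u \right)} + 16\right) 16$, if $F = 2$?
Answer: $128$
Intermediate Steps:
$g = -7$ ($g = -8 + \left(\frac{0}{2} + \frac{6}{6}\right) = -8 + \left(0 \cdot \frac{1}{2} + 6 \cdot \frac{1}{6}\right) = -8 + \left(0 + 1\right) = -8 + 1 = -7$)
$v{\left(I,V \right)} = -1 + I V$ ($v{\left(I,V \right)} = -7 + \left(6 + V I\right) = -7 + \left(6 + I V\right) = -1 + I V$)
$\left(v{\left(g,u \right)} + 16\right) 16 = \left(\left(-1 - 7\right) + 16\right) 16 = \left(-8 + 16\right) 16 = 8 \cdot 16 = 128$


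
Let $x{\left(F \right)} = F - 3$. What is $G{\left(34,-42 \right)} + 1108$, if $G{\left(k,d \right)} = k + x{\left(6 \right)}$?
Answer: $1145$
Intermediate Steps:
$x{\left(F \right)} = -3 + F$
$G{\left(k,d \right)} = 3 + k$ ($G{\left(k,d \right)} = k + \left(-3 + 6\right) = k + 3 = 3 + k$)
$G{\left(34,-42 \right)} + 1108 = \left(3 + 34\right) + 1108 = 37 + 1108 = 1145$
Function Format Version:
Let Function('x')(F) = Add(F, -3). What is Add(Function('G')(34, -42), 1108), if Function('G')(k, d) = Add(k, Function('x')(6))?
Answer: 1145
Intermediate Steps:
Function('x')(F) = Add(-3, F)
Function('G')(k, d) = Add(3, k) (Function('G')(k, d) = Add(k, Add(-3, 6)) = Add(k, 3) = Add(3, k))
Add(Function('G')(34, -42), 1108) = Add(Add(3, 34), 1108) = Add(37, 1108) = 1145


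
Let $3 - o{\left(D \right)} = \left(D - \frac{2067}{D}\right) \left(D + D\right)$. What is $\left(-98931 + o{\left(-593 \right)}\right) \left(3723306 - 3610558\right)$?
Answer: $-89983276816$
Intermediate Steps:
$o{\left(D \right)} = 3 - 2 D \left(D - \frac{2067}{D}\right)$ ($o{\left(D \right)} = 3 - \left(D - \frac{2067}{D}\right) \left(D + D\right) = 3 - \left(D - \frac{2067}{D}\right) 2 D = 3 - 2 D \left(D - \frac{2067}{D}\right)$)
$\left(-98931 + o{\left(-593 \right)}\right) \left(3723306 - 3610558\right) = \left(-98931 + \left(4137 - 2 \left(-593\right)^{2}\right)\right) \left(3723306 - 3610558\right) = \left(-98931 + \left(4137 - 703298\right)\right) 112748 = \left(-98931 - 699161\right) 112748 = \left(-798092\right) 112748 = -89983276816$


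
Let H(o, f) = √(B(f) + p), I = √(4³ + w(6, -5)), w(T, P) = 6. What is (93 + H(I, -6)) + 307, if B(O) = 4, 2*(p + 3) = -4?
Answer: 400 + I ≈ 400.0 + 1.0*I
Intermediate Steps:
I = √70 (I = √(4³ + 6) = √(64 + 6) = √70 ≈ 8.3666)
p = -5 (p = -3 + (½)*(-4) = -3 - 2 = -5)
H(o, f) = I (H(o, f) = √(4 - 5) = √(-1) = I)
(93 + H(I, -6)) + 307 = (93 + I) + 307 = 400 + I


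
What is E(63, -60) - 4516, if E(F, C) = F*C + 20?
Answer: -8276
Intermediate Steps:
E(F, C) = 20 + C*F (E(F, C) = C*F + 20 = 20 + C*F)
E(63, -60) - 4516 = (20 - 60*63) - 4516 = (20 - 3780) - 4516 = -3760 - 4516 = -8276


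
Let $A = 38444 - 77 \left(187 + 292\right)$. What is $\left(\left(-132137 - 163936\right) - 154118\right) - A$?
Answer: $-451752$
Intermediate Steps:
$A = 1561$ ($A = 38444 - 36883 = 1561$)
$\left(\left(-132137 - 163936\right) - 154118\right) - A = \left(\left(-132137 - 163936\right) - 154118\right) - 1561 = \left(-296073 - 154118\right) - 1561 = -450191 - 1561 = -451752$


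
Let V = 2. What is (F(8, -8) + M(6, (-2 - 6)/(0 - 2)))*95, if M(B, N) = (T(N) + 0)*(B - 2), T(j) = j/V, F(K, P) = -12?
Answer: -380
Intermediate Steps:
T(j) = j/2
M(B, N) = N*(-2 + B)/2 (M(B, N) = (N/2 + 0)*(B - 2) = (N/2)*(-2 + B) = N*(-2 + B)/2)
(F(8, -8) + M(6, (-2 - 6)/(0 - 2)))*95 = (-12 + ((-2 - 6)/(0 - 2))*(-2 + 6)/2)*95 = (-12 + (½)*(-8/(-2))*4)*95 = (-12 + (½)*(-8*(-½))*4)*95 = (-12 + (½)*4*4)*95 = (-12 + 8)*95 = -4*95 = -380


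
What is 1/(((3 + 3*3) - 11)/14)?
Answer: 14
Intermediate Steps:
1/(((3 + 3*3) - 11)/14) = 1/(((3 + 9) - 11)/14) = 1/((12 - 11)/14) = 1/((1/14)*1) = 1/(1/14) = 14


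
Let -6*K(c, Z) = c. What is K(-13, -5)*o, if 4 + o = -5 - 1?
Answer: -65/3 ≈ -21.667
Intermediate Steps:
K(c, Z) = -c/6
o = -10 (o = -4 + (-5 - 1) = -4 - 6 = -10)
K(-13, -5)*o = -⅙*(-13)*(-10) = (13/6)*(-10) = -65/3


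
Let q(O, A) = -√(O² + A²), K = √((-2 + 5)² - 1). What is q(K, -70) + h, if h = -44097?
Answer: -44097 - 2*√1227 ≈ -44167.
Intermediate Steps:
K = 2*√2 (K = √(3² - 1) = √(9 - 1) = √8 = 2*√2 ≈ 2.8284)
q(O, A) = -√(A² + O²)
q(K, -70) + h = -√((-70)² + (2*√2)²) - 44097 = -√(4900 + 8) - 44097 = -√4908 - 44097 = -2*√1227 - 44097 = -44097 - 2*√1227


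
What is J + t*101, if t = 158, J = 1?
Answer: 15959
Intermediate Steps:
J + t*101 = 1 + 158*101 = 1 + 15958 = 15959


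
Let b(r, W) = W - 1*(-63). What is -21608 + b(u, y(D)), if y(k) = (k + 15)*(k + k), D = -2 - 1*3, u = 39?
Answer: -21645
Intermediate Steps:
D = -5 (D = -2 - 3 = -5)
y(k) = 2*k*(15 + k) (y(k) = (15 + k)*(2*k) = 2*k*(15 + k))
b(r, W) = 63 + W (b(r, W) = W + 63 = 63 + W)
-21608 + b(u, y(D)) = -21608 + (63 + 2*(-5)*(15 - 5)) = -21608 + (63 + 2*(-5)*10) = -21608 + (63 - 100) = -21608 - 37 = -21645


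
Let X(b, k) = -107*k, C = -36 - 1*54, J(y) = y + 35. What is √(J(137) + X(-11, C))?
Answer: 13*√58 ≈ 99.005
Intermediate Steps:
J(y) = 35 + y
C = -90 (C = -36 - 54 = -90)
√(J(137) + X(-11, C)) = √((35 + 137) - 107*(-90)) = √(172 + 9630) = √9802 = 13*√58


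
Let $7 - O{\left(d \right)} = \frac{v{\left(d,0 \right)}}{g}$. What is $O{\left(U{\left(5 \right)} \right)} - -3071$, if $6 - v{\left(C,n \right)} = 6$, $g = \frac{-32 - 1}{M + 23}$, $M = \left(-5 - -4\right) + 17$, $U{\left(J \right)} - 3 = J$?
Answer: $3078$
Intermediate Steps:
$U{\left(J \right)} = 3 + J$
$M = 16$ ($M = \left(-5 + 4\right) + 17 = -1 + 17 = 16$)
$g = - \frac{11}{13}$ ($g = \frac{-32 - 1}{16 + 23} = - \frac{33}{39} = \left(-33\right) \frac{1}{39} = - \frac{11}{13} \approx -0.84615$)
$v{\left(C,n \right)} = 0$ ($v{\left(C,n \right)} = 6 - 6 = 0$)
$O{\left(d \right)} = 7$ ($O{\left(d \right)} = 7 - \frac{0}{- \frac{11}{13}} = 7 - 0 \left(- \frac{13}{11}\right) = 7 - 0 = 7 + 0 = 7$)
$O{\left(U{\left(5 \right)} \right)} - -3071 = 7 - -3071 = 7 + 3071 = 3078$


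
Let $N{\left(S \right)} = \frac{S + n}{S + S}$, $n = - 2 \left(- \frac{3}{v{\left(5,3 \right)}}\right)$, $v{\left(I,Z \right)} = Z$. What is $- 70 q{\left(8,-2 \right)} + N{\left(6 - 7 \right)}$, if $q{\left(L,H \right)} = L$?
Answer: $- \frac{1121}{2} \approx -560.5$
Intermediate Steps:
$n = 2$ ($n = - 2 \left(- \frac{3}{3}\right) = - 2 \left(\left(-3\right) \frac{1}{3}\right) = \left(-2\right) \left(-1\right) = 2$)
$N{\left(S \right)} = \frac{2 + S}{2 S}$ ($N{\left(S \right)} = \frac{S + 2}{S + S} = \frac{2 + S}{2 S}$)
$- 70 q{\left(8,-2 \right)} + N{\left(6 - 7 \right)} = \left(-70\right) 8 + \frac{2 + \left(6 - 7\right)}{2 \left(6 - 7\right)} = -560 + \frac{2 + \left(6 - 7\right)}{2 \left(6 - 7\right)} = -560 + \frac{2 - 1}{2 \left(-1\right)} = -560 + \frac{1}{2} \left(-1\right) 1 = -560 - \frac{1}{2} = - \frac{1121}{2}$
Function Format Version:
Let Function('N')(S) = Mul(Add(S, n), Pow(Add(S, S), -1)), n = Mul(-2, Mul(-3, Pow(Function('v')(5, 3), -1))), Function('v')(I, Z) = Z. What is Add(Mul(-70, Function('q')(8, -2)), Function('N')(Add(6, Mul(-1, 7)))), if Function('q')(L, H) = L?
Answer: Rational(-1121, 2) ≈ -560.50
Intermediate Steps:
n = 2 (n = Mul(-2, Mul(-3, Pow(3, -1))) = Mul(-2, Mul(-3, Rational(1, 3))) = Mul(-2, -1) = 2)
Function('N')(S) = Mul(Rational(1, 2), Pow(S, -1), Add(2, S)) (Function('N')(S) = Mul(Add(S, 2), Pow(Add(S, S), -1)) = Mul(Add(2, S), Pow(Mul(2, S), -1)) = Mul(Add(2, S), Mul(Rational(1, 2), Pow(S, -1))) = Mul(Rational(1, 2), Pow(S, -1), Add(2, S)))
Add(Mul(-70, Function('q')(8, -2)), Function('N')(Add(6, Mul(-1, 7)))) = Add(Mul(-70, 8), Mul(Rational(1, 2), Pow(Add(6, Mul(-1, 7)), -1), Add(2, Add(6, Mul(-1, 7))))) = Add(-560, Mul(Rational(1, 2), Pow(Add(6, -7), -1), Add(2, Add(6, -7)))) = Add(-560, Mul(Rational(1, 2), Pow(-1, -1), Add(2, -1))) = Add(-560, Mul(Rational(1, 2), -1, 1)) = Add(-560, Rational(-1, 2)) = Rational(-1121, 2)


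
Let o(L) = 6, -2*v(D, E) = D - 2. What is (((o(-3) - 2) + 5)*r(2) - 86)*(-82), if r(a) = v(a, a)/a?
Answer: 7052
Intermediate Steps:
v(D, E) = 1 - D/2 (v(D, E) = -(D - 2)/2 = -(-2 + D)/2 = 1 - D/2)
r(a) = (1 - a/2)/a
(((o(-3) - 2) + 5)*r(2) - 86)*(-82) = (((6 - 2) + 5)*((½)*(2 - 1*2)/2) - 86)*(-82) = ((4 + 5)*((½)*(½)*(2 - 2)) - 86)*(-82) = (9*((½)*(½)*0) - 86)*(-82) = (9*0 - 86)*(-82) = (0 - 86)*(-82) = -86*(-82) = 7052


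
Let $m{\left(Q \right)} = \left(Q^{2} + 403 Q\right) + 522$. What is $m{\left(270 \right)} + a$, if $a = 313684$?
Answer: $495916$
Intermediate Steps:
$m{\left(Q \right)} = 522 + Q^{2} + 403 Q$
$m{\left(270 \right)} + a = \left(522 + 270^{2} + 403 \cdot 270\right) + 313684 = \left(522 + 72900 + 108810\right) + 313684 = 182232 + 313684 = 495916$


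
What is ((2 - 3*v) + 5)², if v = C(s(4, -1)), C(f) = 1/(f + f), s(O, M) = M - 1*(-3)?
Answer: 625/16 ≈ 39.063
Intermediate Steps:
s(O, M) = 3 + M (s(O, M) = M + 3 = 3 + M)
C(f) = 1/(2*f)
v = ¼ (v = 1/(2*(3 - 1)) = (½)/2 = (½)*(½) = ¼ ≈ 0.25000)
((2 - 3*v) + 5)² = ((2 - 3*¼) + 5)² = ((2 - ¾) + 5)² = (5/4 + 5)² = (25/4)² = 625/16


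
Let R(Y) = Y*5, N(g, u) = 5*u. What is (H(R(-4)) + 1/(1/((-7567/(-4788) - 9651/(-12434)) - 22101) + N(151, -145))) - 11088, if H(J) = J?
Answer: -756792016318339933/68130349508953 ≈ -11108.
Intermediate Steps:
R(Y) = 5*Y
(H(R(-4)) + 1/(1/((-7567/(-4788) - 9651/(-12434)) - 22101) + N(151, -145))) - 11088 = (5*(-4) + 1/(1/((-7567/(-4788) - 9651/(-12434)) - 22101) + 5*(-145))) - 11088 = (-20 + 1/(1/((-7567*(-1/4788) - 9651*(-1/12434)) - 22101) - 725)) - 11088 = (-20 + 1/(1/((1081/684 + 9651/12434) - 22101) - 725)) - 11088 = (-20 + 1/(1/(10021219/4252428 - 22101) - 725)) - 11088 = (-20 + 1/(1/(-93972890009/4252428) - 725)) - 11088 = (-20 + 1/(-4252428/93972890009 - 725)) - 11088 = (-20 + 1/(-68130349508953/93972890009)) - 11088 = (-20 - 93972890009/68130349508953) - 11088 = -1362700963069069/68130349508953 - 11088 = -756792016318339933/68130349508953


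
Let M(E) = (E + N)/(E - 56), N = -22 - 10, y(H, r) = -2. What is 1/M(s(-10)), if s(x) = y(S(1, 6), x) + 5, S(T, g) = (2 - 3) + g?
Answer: 53/29 ≈ 1.8276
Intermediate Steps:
S(T, g) = -1 + g
N = -32
s(x) = 3 (s(x) = -2 + 5 = 3)
M(E) = (-32 + E)/(-56 + E) (M(E) = (E - 32)/(E - 56) = (-32 + E)/(-56 + E))
1/M(s(-10)) = 1/((-32 + 3)/(-56 + 3)) = 1/(-29/(-53)) = 1/(-1/53*(-29)) = 1/(29/53) = 53/29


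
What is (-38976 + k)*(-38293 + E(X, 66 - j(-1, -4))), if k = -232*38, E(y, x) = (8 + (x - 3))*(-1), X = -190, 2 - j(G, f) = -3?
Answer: 1833253328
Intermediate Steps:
j(G, f) = 5 (j(G, f) = 2 - 1*(-3) = 2 + 3 = 5)
E(y, x) = -5 - x (E(y, x) = (8 + (-3 + x))*(-1) = (5 + x)*(-1) = -5 - x)
k = -8816
(-38976 + k)*(-38293 + E(X, 66 - j(-1, -4))) = (-38976 - 8816)*(-38293 + (-5 - (66 - 1*5))) = -47792*(-38293 + (-5 - (66 - 5))) = -47792*(-38293 + (-5 - 1*61)) = -47792*(-38293 + (-5 - 61)) = -47792*(-38293 - 66) = -47792*(-38359) = 1833253328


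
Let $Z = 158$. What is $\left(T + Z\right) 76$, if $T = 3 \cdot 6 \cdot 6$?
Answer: $20216$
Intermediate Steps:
$T = 108$ ($T = 18 \cdot 6 = 108$)
$\left(T + Z\right) 76 = \left(108 + 158\right) 76 = 266 \cdot 76 = 20216$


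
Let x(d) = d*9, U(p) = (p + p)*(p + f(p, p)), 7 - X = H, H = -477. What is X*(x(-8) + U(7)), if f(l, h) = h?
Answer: 60016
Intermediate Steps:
X = 484 (X = 7 - 1*(-477) = 7 + 477 = 484)
U(p) = 4*p² (U(p) = (p + p)*(p + p) = (2*p)*(2*p) = 4*p²)
x(d) = 9*d
X*(x(-8) + U(7)) = 484*(9*(-8) + 4*7²) = 484*(-72 + 4*49) = 484*(-72 + 196) = 484*124 = 60016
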